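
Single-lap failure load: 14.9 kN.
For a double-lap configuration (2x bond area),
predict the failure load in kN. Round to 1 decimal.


Failure load = 14.9 * 2 = 29.8 kN

29.8


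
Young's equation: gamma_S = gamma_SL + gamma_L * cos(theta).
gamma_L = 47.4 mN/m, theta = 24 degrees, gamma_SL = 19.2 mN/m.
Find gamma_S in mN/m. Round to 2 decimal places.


cos(24 deg) = 0.913545
gamma_S = 19.2 + 47.4 * 0.913545
= 62.50 mN/m

62.50


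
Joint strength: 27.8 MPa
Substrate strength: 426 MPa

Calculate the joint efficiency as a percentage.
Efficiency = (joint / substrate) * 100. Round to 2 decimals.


Efficiency = (27.8 / 426) * 100 = 6.53%

6.53


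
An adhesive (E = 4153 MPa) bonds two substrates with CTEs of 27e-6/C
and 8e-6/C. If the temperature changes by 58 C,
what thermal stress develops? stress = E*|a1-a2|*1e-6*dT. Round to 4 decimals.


Stress = 4153 * |27 - 8| * 1e-6 * 58
= 4.5766 MPa

4.5766


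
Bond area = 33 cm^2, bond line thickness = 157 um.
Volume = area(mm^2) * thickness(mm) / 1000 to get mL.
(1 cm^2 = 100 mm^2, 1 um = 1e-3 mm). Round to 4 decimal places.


area_mm2 = 33 * 100 = 3300
blt_mm = 157 * 1e-3 = 0.157
vol_mm3 = 3300 * 0.157 = 518.1
vol_mL = 518.1 / 1000 = 0.5181 mL

0.5181


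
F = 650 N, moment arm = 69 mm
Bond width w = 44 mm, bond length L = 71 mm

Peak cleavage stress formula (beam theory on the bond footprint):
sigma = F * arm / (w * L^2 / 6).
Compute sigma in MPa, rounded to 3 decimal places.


sigma = (650 * 69) / (44 * 5041 / 6)
= 44850 * 6 / 221804
= 269100 / 221804
= 1.213 MPa

1.213


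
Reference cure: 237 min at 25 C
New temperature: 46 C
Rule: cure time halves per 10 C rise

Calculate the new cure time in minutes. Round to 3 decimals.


factor = 2^((46-25)/10) = 4.2871
t_new = 237 / 4.2871 = 55.282 min

55.282


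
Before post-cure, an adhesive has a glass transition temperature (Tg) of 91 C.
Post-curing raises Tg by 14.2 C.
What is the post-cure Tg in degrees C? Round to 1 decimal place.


Tg_post = Tg_base + delta_Tg
= 91 + 14.2
= 105.2 C

105.2


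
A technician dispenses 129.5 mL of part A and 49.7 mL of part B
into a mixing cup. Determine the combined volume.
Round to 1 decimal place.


Combined volume = 129.5 + 49.7
= 179.2 mL

179.2


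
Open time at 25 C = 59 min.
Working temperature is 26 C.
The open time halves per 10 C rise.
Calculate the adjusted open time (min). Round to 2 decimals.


factor = 2^((26 - 25) / 10) = 1.0718
ot = 59 / 1.0718 = 55.05 min

55.05


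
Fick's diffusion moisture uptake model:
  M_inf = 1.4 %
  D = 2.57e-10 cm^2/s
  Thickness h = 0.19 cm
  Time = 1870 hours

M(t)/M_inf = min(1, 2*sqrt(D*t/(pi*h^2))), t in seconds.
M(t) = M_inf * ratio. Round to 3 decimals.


t_sec = 1870 * 3600 = 6732000
ratio = 2*sqrt(2.57e-10*6732000/(pi*0.19^2))
= min(1, 0.247025)
= 0.247025
M(t) = 1.4 * 0.247025 = 0.346 %

0.346


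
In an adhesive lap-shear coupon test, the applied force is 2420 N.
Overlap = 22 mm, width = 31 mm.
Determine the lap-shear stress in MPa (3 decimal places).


stress = F / (overlap * width)
= 2420 / (22 * 31)
= 3.548 MPa

3.548


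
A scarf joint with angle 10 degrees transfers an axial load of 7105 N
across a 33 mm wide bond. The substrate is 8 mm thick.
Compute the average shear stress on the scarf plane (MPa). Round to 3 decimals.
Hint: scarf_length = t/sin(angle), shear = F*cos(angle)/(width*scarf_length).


scarf_length = 8 / sin(10 deg) = 46.0702 mm
cos(10 deg) = 0.984808
shear stress = 7105 * 0.984808 / (33 * 46.0702)
= 4.602 MPa

4.602


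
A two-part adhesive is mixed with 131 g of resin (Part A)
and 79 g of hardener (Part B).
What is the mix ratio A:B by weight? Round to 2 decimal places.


Mix ratio = mass_A / mass_B
= 131 / 79
= 1.66

1.66


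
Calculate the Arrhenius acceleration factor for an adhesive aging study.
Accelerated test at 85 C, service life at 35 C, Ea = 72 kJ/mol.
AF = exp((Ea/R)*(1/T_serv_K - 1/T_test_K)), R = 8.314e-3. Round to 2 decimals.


T_test = 358.15 K, T_serv = 308.15 K
Ea/R = 72 / 0.008314 = 8660.09
AF = exp(8660.09 * (1/308.15 - 1/358.15))
= 50.57

50.57


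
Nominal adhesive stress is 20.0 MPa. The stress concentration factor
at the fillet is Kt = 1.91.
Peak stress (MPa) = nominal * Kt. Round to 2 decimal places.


Peak = 20.0 * 1.91 = 38.20 MPa

38.20


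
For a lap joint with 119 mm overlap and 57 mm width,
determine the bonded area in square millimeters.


Area = 119 * 57 = 6783 mm^2

6783


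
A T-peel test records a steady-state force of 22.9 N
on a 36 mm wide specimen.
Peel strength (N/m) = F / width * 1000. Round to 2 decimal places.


Peel strength = 22.9 / 36 * 1000
= 636.11 N/m

636.11


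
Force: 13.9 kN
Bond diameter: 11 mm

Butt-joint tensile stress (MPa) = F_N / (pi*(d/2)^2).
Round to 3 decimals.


F_N = 13.9 * 1000 = 13900.0 N
A = pi*(5.5)^2 = 95.0332 mm^2
stress = 13900.0 / 95.0332 = 146.265 MPa

146.265


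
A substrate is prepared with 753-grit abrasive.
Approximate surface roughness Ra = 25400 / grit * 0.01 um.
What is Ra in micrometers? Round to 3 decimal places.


Ra = 25400 / 753 * 0.01 = 0.337 um

0.337


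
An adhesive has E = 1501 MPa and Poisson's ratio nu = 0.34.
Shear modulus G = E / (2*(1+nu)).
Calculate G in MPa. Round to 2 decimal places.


G = 1501 / (2*(1+0.34))
= 1501 / 2.68
= 560.07 MPa

560.07


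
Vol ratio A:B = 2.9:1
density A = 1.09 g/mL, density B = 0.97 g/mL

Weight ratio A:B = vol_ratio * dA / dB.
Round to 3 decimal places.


Weight ratio = 2.9 * 1.09 / 0.97
= 3.259

3.259


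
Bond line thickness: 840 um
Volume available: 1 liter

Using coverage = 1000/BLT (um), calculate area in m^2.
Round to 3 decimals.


1 L = 1e6 mm^3, thickness = 840 um = 0.84 mm
Area = 1e6 / 0.84 mm^2 = (1e6 / 0.84) / 1e6 m^2 = 1000 / 840 m^2
= 1.190 m^2

1.190


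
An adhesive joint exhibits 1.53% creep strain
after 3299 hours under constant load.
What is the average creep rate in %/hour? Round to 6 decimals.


Creep rate = strain / time
= 1.53 / 3299
= 0.000464 %/h

0.000464


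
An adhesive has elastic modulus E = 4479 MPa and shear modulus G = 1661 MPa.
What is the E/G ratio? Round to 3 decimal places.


E/G = 4479 / 1661 = 2.697

2.697


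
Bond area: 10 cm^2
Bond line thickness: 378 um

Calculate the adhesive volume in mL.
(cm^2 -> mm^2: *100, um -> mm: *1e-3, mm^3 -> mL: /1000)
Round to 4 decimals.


V = 10*100 * 378*1e-3 / 1000
= 0.3780 mL

0.3780


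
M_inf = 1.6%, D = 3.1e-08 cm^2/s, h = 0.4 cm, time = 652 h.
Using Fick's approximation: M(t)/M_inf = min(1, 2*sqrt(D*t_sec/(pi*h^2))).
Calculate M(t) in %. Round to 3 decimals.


t = 2347200 s
ratio = min(1, 2*sqrt(3.1e-08*2347200/(pi*0.1600)))
= 0.760941
M(t) = 1.6 * 0.760941 = 1.218%

1.218


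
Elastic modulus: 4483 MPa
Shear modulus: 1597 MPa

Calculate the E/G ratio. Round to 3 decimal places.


E / G = 4483 / 1597 = 2.807

2.807


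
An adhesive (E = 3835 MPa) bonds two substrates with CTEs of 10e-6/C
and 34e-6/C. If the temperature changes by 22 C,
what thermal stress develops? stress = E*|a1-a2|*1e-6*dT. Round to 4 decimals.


Stress = 3835 * |10 - 34| * 1e-6 * 22
= 2.0249 MPa

2.0249


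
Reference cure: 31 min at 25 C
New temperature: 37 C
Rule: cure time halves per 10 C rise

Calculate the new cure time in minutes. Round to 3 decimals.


factor = 2^((37-25)/10) = 2.2974
t_new = 31 / 2.2974 = 13.494 min

13.494


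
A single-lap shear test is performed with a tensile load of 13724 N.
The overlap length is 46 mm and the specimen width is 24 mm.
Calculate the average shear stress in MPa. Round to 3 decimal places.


Shear stress = F / (overlap * width)
= 13724 / (46 * 24)
= 13724 / 1104
= 12.431 MPa

12.431


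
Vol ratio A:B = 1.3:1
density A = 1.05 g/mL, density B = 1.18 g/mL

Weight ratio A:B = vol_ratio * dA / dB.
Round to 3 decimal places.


Weight ratio = 1.3 * 1.05 / 1.18
= 1.157

1.157


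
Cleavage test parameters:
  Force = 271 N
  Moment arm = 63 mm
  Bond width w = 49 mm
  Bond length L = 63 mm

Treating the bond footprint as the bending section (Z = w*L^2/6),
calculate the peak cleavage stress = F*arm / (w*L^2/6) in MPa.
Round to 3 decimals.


M = 271 * 63 = 17073 N*mm
Z = 49 * 63^2 / 6 = 194481 / 6 mm^3
sigma = M / Z = 6 * 17073 / 194481 = 102438 / 194481
= 0.527 MPa

0.527


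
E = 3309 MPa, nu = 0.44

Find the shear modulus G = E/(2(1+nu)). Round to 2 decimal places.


G = 3309 / (2 * 1.44)
= 1148.96 MPa

1148.96


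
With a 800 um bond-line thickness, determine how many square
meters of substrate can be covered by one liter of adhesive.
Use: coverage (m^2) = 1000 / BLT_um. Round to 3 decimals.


Coverage = 1000 / 800 = 1.250 m^2

1.250


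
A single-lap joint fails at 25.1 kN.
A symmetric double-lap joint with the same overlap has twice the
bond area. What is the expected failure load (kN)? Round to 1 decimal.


Double-lap load = 2 * 25.1 = 50.2 kN

50.2


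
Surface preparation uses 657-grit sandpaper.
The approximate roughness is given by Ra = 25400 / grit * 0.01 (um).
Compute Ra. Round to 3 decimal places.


Ra = 25400 / 657 * 0.01
= 254 / 657
= 0.387 um

0.387


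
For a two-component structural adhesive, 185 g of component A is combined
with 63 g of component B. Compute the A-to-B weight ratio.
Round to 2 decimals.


Weight ratio A:B = 185 / 63
= 2.94

2.94


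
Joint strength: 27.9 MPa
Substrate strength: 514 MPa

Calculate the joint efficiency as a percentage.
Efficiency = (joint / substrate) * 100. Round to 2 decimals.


Efficiency = (27.9 / 514) * 100 = 5.43%

5.43


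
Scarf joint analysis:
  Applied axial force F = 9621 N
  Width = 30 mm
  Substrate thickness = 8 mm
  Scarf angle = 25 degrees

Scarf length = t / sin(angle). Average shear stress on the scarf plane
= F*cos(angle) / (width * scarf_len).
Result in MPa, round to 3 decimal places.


Scarf length = 8 / sin(25 deg) = 18.9296 mm
cos(25 deg) = 0.906308
Shear = 9621 * 0.906308 / (30 * 18.9296)
= 15.354 MPa

15.354


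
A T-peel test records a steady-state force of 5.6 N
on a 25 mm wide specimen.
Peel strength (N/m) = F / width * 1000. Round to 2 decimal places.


Peel strength = 5.6 / 25 * 1000
= 224.00 N/m

224.00


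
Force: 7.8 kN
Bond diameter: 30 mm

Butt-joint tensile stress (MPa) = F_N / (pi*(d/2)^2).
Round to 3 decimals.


F_N = 7.8 * 1000 = 7800.0 N
A = pi*(15.0)^2 = 706.8583 mm^2
stress = 7800.0 / 706.8583 = 11.035 MPa

11.035


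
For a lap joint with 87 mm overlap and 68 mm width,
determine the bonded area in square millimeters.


Area = 87 * 68 = 5916 mm^2

5916


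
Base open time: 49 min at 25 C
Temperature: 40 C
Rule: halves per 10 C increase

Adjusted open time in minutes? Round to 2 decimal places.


Acceleration = 2^((40-25)/10) = 2.8284
Open time = 49 / 2.8284 = 17.32 min

17.32


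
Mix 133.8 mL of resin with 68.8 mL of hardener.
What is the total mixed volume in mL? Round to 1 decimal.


Total = 133.8 + 68.8 = 202.6 mL

202.6


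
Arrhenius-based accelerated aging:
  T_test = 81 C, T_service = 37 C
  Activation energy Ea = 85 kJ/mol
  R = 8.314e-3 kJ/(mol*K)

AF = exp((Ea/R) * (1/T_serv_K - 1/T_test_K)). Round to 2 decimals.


T_test_K = 354.15, T_serv_K = 310.15
AF = exp((85/8.314e-3) * (1/310.15 - 1/354.15))
= 60.07

60.07


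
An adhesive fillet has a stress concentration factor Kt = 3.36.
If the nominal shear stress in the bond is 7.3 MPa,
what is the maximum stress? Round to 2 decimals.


Max stress = 7.3 * 3.36 = 24.53 MPa

24.53


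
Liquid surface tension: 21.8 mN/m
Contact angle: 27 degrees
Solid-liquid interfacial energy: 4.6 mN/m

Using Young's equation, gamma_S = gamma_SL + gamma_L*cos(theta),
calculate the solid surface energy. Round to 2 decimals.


gamma_S = 4.6 + 21.8 * cos(27)
= 24.02 mN/m

24.02


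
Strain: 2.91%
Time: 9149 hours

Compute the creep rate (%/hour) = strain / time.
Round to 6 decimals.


Creep rate = 2.91 / 9149
= 0.000318 %/h

0.000318


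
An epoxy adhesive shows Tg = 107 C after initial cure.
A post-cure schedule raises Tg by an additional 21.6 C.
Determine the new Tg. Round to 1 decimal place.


New Tg = 107 + 21.6
= 128.6 C

128.6


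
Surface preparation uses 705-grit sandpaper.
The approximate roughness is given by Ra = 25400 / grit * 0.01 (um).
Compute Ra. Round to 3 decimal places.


Ra = 25400 / 705 * 0.01
= 254 / 705
= 0.360 um

0.360


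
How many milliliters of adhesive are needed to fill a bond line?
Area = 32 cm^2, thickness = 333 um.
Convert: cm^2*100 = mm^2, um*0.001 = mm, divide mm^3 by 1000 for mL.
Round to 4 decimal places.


= (32 * 100) * (333 * 0.001) / 1000
= 1.0656 mL

1.0656


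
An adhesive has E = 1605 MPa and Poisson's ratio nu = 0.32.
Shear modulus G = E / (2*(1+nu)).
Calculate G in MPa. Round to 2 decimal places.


G = 1605 / (2*(1+0.32))
= 1605 / 2.64
= 607.95 MPa

607.95


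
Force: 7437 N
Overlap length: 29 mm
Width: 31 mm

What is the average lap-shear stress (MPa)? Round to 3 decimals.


Average shear stress = F / (overlap * width)
= 7437 / (29 * 31)
= 8.273 MPa

8.273


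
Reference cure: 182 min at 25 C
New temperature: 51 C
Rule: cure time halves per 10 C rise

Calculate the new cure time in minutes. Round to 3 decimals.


factor = 2^((51-25)/10) = 6.0629
t_new = 182 / 6.0629 = 30.019 min

30.019


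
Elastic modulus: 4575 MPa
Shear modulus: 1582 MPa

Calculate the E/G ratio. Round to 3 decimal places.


E / G = 4575 / 1582 = 2.892

2.892


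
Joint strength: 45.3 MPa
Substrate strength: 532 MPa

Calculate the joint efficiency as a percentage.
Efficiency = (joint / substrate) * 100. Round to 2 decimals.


Efficiency = (45.3 / 532) * 100 = 8.52%

8.52


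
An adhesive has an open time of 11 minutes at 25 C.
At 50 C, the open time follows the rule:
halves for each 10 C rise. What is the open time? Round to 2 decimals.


Factor = 2^((50-25)/10) = 5.6569
Open time = 11 / 5.6569 = 1.94 min

1.94


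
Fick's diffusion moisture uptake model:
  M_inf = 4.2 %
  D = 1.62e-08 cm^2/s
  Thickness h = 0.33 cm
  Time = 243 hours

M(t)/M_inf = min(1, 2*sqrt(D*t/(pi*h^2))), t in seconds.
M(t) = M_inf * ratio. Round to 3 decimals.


t_sec = 243 * 3600 = 874800
ratio = 2*sqrt(1.62e-08*874800/(pi*0.33^2))
= min(1, 0.407055)
= 0.407055
M(t) = 4.2 * 0.407055 = 1.710 %

1.710


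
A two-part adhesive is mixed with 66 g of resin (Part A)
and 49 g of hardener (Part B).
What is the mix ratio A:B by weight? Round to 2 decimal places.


Mix ratio = mass_A / mass_B
= 66 / 49
= 1.35

1.35


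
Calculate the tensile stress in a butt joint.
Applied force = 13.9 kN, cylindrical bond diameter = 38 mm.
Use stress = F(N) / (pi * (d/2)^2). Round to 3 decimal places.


A = pi * 19.0^2 = 1134.1149 mm^2
sigma = 13900.0 / 1134.1149 = 12.256 MPa

12.256


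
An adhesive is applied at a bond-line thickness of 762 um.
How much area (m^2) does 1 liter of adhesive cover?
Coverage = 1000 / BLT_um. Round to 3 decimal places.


Coverage = 1000 / 762 = 1.312 m^2

1.312


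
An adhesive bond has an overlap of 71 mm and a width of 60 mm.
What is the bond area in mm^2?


Bond area = overlap * width
= 71 * 60
= 4260 mm^2

4260


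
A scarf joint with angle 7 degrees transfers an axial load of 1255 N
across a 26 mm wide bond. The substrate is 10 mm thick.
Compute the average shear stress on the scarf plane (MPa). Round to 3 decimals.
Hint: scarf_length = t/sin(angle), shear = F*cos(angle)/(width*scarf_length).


scarf_length = 10 / sin(7 deg) = 82.0551 mm
cos(7 deg) = 0.992546
shear stress = 1255 * 0.992546 / (26 * 82.0551)
= 0.584 MPa

0.584


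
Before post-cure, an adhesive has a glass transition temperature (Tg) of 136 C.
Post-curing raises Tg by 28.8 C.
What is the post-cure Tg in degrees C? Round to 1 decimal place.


Tg_post = Tg_base + delta_Tg
= 136 + 28.8
= 164.8 C

164.8


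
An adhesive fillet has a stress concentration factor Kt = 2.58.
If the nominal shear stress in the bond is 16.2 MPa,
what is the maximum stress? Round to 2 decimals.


Max stress = 16.2 * 2.58 = 41.80 MPa

41.80


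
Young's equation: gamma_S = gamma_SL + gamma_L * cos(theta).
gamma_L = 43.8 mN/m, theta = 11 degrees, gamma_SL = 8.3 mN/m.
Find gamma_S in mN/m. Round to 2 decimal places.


cos(11 deg) = 0.981627
gamma_S = 8.3 + 43.8 * 0.981627
= 51.30 mN/m

51.30


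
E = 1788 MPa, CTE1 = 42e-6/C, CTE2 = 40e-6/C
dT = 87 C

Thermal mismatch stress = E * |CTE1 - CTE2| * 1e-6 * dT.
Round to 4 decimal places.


= 1788 * 2e-6 * 87
= 0.3111 MPa

0.3111


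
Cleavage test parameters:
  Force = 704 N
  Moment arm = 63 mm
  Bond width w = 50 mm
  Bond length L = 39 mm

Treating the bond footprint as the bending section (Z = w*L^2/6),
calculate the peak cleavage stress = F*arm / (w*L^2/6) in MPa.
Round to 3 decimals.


M = 704 * 63 = 44352 N*mm
Z = 50 * 39^2 / 6 = 76050 / 6 mm^3
sigma = M / Z = 6 * 44352 / 76050 = 266112 / 76050
= 3.499 MPa

3.499


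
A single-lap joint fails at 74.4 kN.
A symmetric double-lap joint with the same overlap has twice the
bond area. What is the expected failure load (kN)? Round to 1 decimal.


Double-lap load = 2 * 74.4 = 148.8 kN

148.8


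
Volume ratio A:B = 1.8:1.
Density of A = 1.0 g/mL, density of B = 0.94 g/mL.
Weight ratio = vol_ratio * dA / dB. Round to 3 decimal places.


Wt ratio = 1.8 * 1.0 / 0.94
= 1.915

1.915


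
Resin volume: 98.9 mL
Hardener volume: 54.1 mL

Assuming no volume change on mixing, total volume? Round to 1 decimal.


V_total = 98.9 + 54.1 = 153.0 mL

153.0


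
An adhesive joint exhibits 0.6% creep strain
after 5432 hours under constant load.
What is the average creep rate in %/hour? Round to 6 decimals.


Creep rate = strain / time
= 0.6 / 5432
= 0.000110 %/h

0.000110


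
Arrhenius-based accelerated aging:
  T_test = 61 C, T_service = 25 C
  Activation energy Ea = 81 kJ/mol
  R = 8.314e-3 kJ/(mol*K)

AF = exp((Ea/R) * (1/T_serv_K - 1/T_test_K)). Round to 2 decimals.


T_test_K = 334.15, T_serv_K = 298.15
AF = exp((81/8.314e-3) * (1/298.15 - 1/334.15))
= 33.80

33.80


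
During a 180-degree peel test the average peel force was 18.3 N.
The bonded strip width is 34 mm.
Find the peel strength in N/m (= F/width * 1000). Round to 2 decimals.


Peel strength = F/width * 1000
= 18.3 / 34 * 1000
= 538.24 N/m

538.24


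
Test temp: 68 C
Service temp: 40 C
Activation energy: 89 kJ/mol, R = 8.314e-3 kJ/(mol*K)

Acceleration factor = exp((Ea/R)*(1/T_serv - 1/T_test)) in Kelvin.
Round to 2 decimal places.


AF = exp((89/0.008314)*(1/313.15 - 1/341.15))
= 16.54

16.54


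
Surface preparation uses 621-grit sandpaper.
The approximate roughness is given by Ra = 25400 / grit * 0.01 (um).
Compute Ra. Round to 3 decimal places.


Ra = 25400 / 621 * 0.01
= 254 / 621
= 0.409 um

0.409


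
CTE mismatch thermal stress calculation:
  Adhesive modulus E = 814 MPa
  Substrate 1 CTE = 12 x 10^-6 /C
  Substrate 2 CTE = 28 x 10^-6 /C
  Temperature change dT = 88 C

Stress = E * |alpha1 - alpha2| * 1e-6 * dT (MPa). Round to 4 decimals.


delta_alpha = |12 - 28| = 16 x 10^-6/C
Stress = 814 * 16e-6 * 88
= 1.1461 MPa

1.1461


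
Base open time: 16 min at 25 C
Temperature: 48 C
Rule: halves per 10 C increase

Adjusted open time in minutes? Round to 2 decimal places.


Acceleration = 2^((48-25)/10) = 4.9246
Open time = 16 / 4.9246 = 3.25 min

3.25


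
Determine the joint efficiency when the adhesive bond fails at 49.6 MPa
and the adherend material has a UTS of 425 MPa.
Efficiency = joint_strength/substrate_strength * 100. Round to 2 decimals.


Joint efficiency = 49.6 / 425 * 100
= 11.67%

11.67


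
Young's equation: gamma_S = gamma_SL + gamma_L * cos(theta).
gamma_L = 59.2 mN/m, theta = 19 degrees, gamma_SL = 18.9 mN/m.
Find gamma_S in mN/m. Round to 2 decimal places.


cos(19 deg) = 0.945519
gamma_S = 18.9 + 59.2 * 0.945519
= 74.87 mN/m

74.87


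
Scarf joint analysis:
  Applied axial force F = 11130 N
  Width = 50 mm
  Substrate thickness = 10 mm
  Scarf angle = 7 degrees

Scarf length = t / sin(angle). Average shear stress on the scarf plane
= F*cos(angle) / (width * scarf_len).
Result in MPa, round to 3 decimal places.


Scarf length = 10 / sin(7 deg) = 82.0551 mm
cos(7 deg) = 0.992546
Shear = 11130 * 0.992546 / (50 * 82.0551)
= 2.693 MPa

2.693


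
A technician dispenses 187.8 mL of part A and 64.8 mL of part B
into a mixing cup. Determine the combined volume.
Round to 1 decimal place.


Combined volume = 187.8 + 64.8
= 252.6 mL

252.6


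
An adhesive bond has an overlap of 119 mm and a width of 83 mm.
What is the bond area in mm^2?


Bond area = overlap * width
= 119 * 83
= 9877 mm^2

9877


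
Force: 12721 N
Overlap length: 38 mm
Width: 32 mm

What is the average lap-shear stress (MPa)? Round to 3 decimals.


Average shear stress = F / (overlap * width)
= 12721 / (38 * 32)
= 10.461 MPa

10.461


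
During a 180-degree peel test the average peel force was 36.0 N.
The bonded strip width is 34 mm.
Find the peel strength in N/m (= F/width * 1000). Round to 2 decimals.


Peel strength = F/width * 1000
= 36.0 / 34 * 1000
= 1058.82 N/m

1058.82


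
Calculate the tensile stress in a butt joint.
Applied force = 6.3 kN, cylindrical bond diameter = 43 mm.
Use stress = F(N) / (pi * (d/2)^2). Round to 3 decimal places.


A = pi * 21.5^2 = 1452.2012 mm^2
sigma = 6300.0 / 1452.2012 = 4.338 MPa

4.338


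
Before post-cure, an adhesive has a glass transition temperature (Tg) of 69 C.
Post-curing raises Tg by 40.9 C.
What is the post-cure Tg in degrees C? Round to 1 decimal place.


Tg_post = Tg_base + delta_Tg
= 69 + 40.9
= 109.9 C

109.9


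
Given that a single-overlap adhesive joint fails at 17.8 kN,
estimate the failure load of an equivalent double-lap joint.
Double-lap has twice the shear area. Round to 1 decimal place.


Double-lap factor = 2
Expected load = 17.8 * 2 = 35.6 kN

35.6


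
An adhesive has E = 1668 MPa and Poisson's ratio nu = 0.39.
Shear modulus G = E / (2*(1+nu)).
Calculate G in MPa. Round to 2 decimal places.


G = 1668 / (2*(1+0.39))
= 1668 / 2.78
= 600.00 MPa

600.00


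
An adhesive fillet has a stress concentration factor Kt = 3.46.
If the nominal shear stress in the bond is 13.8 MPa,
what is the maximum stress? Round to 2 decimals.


Max stress = 13.8 * 3.46 = 47.75 MPa

47.75


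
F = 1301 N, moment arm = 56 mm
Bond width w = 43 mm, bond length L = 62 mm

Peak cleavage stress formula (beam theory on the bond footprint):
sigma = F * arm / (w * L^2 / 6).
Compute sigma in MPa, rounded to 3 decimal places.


sigma = (1301 * 56) / (43 * 3844 / 6)
= 72856 * 6 / 165292
= 437136 / 165292
= 2.645 MPa

2.645


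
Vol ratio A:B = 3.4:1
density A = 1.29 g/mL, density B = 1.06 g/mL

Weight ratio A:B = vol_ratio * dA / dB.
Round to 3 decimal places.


Weight ratio = 3.4 * 1.29 / 1.06
= 4.138

4.138


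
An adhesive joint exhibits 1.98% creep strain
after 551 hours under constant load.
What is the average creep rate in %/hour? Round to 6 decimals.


Creep rate = strain / time
= 1.98 / 551
= 0.003593 %/h

0.003593


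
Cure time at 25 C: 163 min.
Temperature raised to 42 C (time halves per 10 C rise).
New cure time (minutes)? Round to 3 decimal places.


Acceleration factor = 2^(17/10) = 3.2490
New time = 163 / 3.2490 = 50.169 min

50.169


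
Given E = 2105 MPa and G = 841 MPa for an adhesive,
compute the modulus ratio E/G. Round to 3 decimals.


E/G ratio = 2105 / 841 = 2.503

2.503


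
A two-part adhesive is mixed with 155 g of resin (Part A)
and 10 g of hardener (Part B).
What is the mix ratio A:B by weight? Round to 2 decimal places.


Mix ratio = mass_A / mass_B
= 155 / 10
= 15.50

15.50


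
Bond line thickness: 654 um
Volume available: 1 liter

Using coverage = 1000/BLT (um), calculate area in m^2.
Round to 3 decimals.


1 L = 1e6 mm^3, thickness = 654 um = 0.654 mm
Area = 1e6 / 0.654 mm^2 = (1e6 / 0.654) / 1e6 m^2 = 1000 / 654 m^2
= 1.529 m^2

1.529


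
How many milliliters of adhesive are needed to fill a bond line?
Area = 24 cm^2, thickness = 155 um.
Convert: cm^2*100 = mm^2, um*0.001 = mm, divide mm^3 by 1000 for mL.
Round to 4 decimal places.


= (24 * 100) * (155 * 0.001) / 1000
= 0.3720 mL

0.3720


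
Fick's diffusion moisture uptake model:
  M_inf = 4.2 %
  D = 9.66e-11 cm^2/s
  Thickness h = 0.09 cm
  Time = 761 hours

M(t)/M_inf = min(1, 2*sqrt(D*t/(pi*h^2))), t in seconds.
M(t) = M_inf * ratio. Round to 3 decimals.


t_sec = 761 * 3600 = 2739600
ratio = 2*sqrt(9.66e-11*2739600/(pi*0.09^2))
= min(1, 0.203960)
= 0.203960
M(t) = 4.2 * 0.203960 = 0.857 %

0.857


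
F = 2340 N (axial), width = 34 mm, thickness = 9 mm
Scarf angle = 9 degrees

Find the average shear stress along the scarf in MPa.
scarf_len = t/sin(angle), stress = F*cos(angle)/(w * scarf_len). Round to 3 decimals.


scarf_len = 9/sin(9 deg) = 57.5321
cos(9 deg) = 0.987688
stress = 2340*0.987688/(34*57.5321) = 1.182 MPa

1.182


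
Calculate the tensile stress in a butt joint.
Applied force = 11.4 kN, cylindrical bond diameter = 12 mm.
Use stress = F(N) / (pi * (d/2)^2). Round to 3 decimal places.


A = pi * 6.0^2 = 113.0973 mm^2
sigma = 11400.0 / 113.0973 = 100.798 MPa

100.798


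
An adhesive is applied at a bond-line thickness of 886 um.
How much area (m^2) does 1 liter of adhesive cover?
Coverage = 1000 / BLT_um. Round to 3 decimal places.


Coverage = 1000 / 886 = 1.129 m^2

1.129


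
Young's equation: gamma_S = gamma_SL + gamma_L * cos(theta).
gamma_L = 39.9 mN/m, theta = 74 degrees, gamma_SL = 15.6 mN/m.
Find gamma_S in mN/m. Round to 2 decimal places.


cos(74 deg) = 0.275637
gamma_S = 15.6 + 39.9 * 0.275637
= 26.60 mN/m

26.60


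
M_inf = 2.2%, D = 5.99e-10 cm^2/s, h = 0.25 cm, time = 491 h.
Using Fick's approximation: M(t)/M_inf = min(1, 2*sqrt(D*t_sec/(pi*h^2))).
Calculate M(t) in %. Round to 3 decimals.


t = 1767600 s
ratio = min(1, 2*sqrt(5.99e-10*1767600/(pi*0.0625)))
= 0.146866
M(t) = 2.2 * 0.146866 = 0.323%

0.323


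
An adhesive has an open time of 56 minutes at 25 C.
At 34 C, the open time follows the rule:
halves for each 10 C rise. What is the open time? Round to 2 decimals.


Factor = 2^((34-25)/10) = 1.8661
Open time = 56 / 1.8661 = 30.01 min

30.01


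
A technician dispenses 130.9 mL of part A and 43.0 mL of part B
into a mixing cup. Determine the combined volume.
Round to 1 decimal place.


Combined volume = 130.9 + 43.0
= 173.9 mL

173.9


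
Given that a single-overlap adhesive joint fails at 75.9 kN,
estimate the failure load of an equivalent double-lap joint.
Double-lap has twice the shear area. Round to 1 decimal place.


Double-lap factor = 2
Expected load = 75.9 * 2 = 151.8 kN

151.8


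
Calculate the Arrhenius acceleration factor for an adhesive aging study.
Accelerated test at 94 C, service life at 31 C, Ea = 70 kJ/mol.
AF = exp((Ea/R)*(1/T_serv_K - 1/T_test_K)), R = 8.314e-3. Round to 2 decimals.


T_test = 367.15 K, T_serv = 304.15 K
Ea/R = 70 / 0.008314 = 8419.53
AF = exp(8419.53 * (1/304.15 - 1/367.15))
= 115.59

115.59


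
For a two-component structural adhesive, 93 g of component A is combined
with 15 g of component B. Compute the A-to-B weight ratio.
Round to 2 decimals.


Weight ratio A:B = 93 / 15
= 6.20

6.20


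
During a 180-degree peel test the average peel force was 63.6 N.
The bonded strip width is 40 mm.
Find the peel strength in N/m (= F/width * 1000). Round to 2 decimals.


Peel strength = F/width * 1000
= 63.6 / 40 * 1000
= 1590.00 N/m

1590.00


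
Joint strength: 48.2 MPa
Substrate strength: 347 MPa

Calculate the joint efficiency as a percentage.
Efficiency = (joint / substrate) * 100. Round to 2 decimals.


Efficiency = (48.2 / 347) * 100 = 13.89%

13.89


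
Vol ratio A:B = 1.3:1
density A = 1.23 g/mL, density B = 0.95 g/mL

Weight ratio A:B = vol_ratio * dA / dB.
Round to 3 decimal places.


Weight ratio = 1.3 * 1.23 / 0.95
= 1.683

1.683


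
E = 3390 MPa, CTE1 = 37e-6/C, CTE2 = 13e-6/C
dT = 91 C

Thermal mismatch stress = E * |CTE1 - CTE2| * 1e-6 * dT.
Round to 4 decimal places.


= 3390 * 24e-6 * 91
= 7.4038 MPa

7.4038


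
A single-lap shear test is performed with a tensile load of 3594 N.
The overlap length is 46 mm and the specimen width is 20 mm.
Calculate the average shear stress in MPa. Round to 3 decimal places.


Shear stress = F / (overlap * width)
= 3594 / (46 * 20)
= 3594 / 920
= 3.907 MPa

3.907


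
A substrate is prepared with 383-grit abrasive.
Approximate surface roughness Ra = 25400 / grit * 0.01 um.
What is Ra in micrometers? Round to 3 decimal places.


Ra = 25400 / 383 * 0.01 = 0.663 um

0.663


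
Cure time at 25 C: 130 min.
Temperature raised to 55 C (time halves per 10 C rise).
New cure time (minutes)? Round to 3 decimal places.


Acceleration factor = 2^(30/10) = 8.0000
New time = 130 / 8.0000 = 16.250 min

16.250


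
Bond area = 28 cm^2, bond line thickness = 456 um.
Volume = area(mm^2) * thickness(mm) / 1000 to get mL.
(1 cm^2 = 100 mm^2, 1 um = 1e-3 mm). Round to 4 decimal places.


area_mm2 = 28 * 100 = 2800
blt_mm = 456 * 1e-3 = 0.456
vol_mm3 = 2800 * 0.456 = 1276.8
vol_mL = 1276.8 / 1000 = 1.2768 mL

1.2768


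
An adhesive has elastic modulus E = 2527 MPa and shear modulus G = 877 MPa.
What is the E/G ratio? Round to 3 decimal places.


E/G = 2527 / 877 = 2.881

2.881


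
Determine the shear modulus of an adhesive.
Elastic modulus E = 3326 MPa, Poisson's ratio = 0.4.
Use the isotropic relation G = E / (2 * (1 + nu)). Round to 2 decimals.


G = 3326 / (2*(1+0.4)) = 3326 / 2.80
= 1187.86 MPa

1187.86


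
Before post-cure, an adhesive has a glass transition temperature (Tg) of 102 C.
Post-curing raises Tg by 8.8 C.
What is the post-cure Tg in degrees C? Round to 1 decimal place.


Tg_post = Tg_base + delta_Tg
= 102 + 8.8
= 110.8 C

110.8


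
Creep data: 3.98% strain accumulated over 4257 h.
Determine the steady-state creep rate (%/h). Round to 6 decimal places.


Rate = 3.98 / 4257 = 0.000935 %/h

0.000935


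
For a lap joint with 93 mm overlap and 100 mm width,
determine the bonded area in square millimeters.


Area = 93 * 100 = 9300 mm^2

9300


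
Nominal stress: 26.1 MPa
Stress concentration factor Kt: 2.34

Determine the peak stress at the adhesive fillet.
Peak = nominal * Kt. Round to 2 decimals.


Peak stress = 26.1 * 2.34
= 61.07 MPa

61.07


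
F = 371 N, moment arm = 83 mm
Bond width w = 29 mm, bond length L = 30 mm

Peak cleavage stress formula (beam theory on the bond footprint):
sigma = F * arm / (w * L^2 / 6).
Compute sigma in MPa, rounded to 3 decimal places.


sigma = (371 * 83) / (29 * 900 / 6)
= 30793 * 6 / 26100
= 184758 / 26100
= 7.079 MPa

7.079


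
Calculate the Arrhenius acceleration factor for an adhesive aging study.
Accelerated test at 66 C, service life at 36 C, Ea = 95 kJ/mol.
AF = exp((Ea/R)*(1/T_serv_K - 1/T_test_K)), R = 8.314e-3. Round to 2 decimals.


T_test = 339.15 K, T_serv = 309.15 K
Ea/R = 95 / 0.008314 = 11426.51
AF = exp(11426.51 * (1/309.15 - 1/339.15))
= 26.30

26.30


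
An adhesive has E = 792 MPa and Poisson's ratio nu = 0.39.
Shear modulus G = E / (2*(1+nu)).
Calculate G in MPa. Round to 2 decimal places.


G = 792 / (2*(1+0.39))
= 792 / 2.78
= 284.89 MPa

284.89


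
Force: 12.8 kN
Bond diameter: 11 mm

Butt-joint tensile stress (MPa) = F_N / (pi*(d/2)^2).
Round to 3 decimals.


F_N = 12.8 * 1000 = 12800.0 N
A = pi*(5.5)^2 = 95.0332 mm^2
stress = 12800.0 / 95.0332 = 134.690 MPa

134.690


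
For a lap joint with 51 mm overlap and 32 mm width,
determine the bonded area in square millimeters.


Area = 51 * 32 = 1632 mm^2

1632


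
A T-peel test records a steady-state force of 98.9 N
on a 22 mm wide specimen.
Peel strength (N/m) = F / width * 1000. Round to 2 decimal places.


Peel strength = 98.9 / 22 * 1000
= 4495.45 N/m

4495.45


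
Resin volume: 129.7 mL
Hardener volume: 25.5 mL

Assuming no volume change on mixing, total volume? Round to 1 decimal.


V_total = 129.7 + 25.5 = 155.2 mL

155.2


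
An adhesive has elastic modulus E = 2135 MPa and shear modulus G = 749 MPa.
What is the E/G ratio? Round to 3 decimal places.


E/G = 2135 / 749 = 2.850

2.850


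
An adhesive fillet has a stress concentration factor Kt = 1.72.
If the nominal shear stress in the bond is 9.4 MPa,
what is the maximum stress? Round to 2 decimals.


Max stress = 9.4 * 1.72 = 16.17 MPa

16.17


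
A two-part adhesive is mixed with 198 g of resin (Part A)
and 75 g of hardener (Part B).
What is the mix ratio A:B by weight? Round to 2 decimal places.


Mix ratio = mass_A / mass_B
= 198 / 75
= 2.64

2.64


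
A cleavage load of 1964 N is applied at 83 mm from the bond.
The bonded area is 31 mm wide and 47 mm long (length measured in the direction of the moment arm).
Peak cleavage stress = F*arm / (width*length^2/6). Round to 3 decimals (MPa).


Moment = 1964 * 83 = 163012 N*mm
Section modulus = 31 * 2209 / 6 = 68479 / 6 mm^3
Stress = 163012 / (68479 / 6) = 978072 / 68479
= 14.283 MPa

14.283


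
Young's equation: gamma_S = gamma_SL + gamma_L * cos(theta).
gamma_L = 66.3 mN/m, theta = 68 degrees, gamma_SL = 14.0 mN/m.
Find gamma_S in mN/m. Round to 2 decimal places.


cos(68 deg) = 0.374607
gamma_S = 14.0 + 66.3 * 0.374607
= 38.84 mN/m

38.84


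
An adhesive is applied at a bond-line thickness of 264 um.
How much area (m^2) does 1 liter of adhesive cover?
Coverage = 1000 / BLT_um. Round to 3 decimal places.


Coverage = 1000 / 264 = 3.788 m^2

3.788


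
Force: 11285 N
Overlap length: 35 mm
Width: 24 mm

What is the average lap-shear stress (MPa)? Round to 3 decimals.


Average shear stress = F / (overlap * width)
= 11285 / (35 * 24)
= 13.435 MPa

13.435


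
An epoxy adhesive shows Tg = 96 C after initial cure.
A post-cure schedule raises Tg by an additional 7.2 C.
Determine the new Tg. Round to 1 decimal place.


New Tg = 96 + 7.2
= 103.2 C

103.2


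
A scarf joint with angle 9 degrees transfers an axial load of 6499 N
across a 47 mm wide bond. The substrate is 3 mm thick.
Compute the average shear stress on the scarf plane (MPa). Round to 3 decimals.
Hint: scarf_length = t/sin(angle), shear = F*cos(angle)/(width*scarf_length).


scarf_length = 3 / sin(9 deg) = 19.1774 mm
cos(9 deg) = 0.987688
shear stress = 6499 * 0.987688 / (47 * 19.1774)
= 7.122 MPa

7.122


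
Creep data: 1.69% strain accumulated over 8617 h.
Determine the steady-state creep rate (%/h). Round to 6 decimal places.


Rate = 1.69 / 8617 = 0.000196 %/h

0.000196


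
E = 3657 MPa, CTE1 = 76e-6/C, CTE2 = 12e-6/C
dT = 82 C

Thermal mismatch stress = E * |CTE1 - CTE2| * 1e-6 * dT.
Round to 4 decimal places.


= 3657 * 64e-6 * 82
= 19.1919 MPa

19.1919


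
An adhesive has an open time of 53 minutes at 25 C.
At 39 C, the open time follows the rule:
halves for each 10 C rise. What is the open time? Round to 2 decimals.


Factor = 2^((39-25)/10) = 2.6390
Open time = 53 / 2.6390 = 20.08 min

20.08


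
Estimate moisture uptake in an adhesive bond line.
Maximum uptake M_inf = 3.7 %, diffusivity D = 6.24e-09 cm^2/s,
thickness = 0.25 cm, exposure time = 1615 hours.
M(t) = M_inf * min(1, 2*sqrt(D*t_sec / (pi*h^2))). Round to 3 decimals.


Convert time: 1615 h = 5814000 s
ratio = min(1, 2*sqrt(6.24e-09*5814000/(pi*0.25^2)))
= 0.859696
M(t) = 3.7 * 0.859696 = 3.181%

3.181


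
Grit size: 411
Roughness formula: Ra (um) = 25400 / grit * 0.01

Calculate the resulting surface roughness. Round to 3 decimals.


Ra = 25400 / 411 * 0.01
= 0.618 um

0.618


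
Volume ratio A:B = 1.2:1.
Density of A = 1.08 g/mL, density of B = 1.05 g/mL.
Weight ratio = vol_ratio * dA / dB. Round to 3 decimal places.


Wt ratio = 1.2 * 1.08 / 1.05
= 1.234

1.234


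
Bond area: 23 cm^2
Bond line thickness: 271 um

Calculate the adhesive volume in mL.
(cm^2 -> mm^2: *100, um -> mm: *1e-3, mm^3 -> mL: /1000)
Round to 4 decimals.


V = 23*100 * 271*1e-3 / 1000
= 0.6233 mL

0.6233


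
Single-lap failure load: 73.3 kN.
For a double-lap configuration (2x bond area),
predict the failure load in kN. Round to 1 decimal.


Failure load = 73.3 * 2 = 146.6 kN

146.6


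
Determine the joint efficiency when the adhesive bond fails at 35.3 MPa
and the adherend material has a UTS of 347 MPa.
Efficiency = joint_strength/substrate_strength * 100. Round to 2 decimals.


Joint efficiency = 35.3 / 347 * 100
= 10.17%

10.17


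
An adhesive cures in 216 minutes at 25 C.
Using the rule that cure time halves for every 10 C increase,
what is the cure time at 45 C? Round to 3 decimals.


Factor = 2^((45 - 25) / 10) = 4.0000
Cure time = 216 / 4.0000
= 54.000 minutes

54.000


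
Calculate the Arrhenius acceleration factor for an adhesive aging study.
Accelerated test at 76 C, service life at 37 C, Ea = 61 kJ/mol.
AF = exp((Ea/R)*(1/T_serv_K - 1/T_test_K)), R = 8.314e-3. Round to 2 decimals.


T_test = 349.15 K, T_serv = 310.15 K
Ea/R = 61 / 0.008314 = 7337.02
AF = exp(7337.02 * (1/310.15 - 1/349.15))
= 14.05

14.05


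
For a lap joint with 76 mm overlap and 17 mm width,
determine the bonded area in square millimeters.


Area = 76 * 17 = 1292 mm^2

1292


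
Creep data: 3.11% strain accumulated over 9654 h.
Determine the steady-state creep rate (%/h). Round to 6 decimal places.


Rate = 3.11 / 9654 = 0.000322 %/h

0.000322


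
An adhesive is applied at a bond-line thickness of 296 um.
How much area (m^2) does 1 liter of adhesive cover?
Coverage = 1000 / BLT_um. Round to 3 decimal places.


Coverage = 1000 / 296 = 3.378 m^2

3.378


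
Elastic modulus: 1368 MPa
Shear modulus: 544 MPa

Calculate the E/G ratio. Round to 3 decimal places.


E / G = 1368 / 544 = 2.515

2.515


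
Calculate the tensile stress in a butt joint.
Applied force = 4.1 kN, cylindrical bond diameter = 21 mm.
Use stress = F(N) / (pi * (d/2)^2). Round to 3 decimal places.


A = pi * 10.5^2 = 346.3606 mm^2
sigma = 4100.0 / 346.3606 = 11.837 MPa

11.837


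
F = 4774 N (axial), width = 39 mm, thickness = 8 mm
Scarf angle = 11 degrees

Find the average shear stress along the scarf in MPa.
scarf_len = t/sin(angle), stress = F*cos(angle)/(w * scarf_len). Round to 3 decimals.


scarf_len = 8/sin(11 deg) = 41.9267
cos(11 deg) = 0.981627
stress = 4774*0.981627/(39*41.9267) = 2.866 MPa

2.866


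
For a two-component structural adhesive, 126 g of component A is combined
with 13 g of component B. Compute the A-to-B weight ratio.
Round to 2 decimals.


Weight ratio A:B = 126 / 13
= 9.69

9.69


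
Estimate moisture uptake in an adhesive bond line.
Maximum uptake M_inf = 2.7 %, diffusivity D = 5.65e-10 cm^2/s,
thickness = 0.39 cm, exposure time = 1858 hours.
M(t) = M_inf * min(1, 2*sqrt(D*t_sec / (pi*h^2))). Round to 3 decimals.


Convert time: 1858 h = 6688800 s
ratio = min(1, 2*sqrt(5.65e-10*6688800/(pi*0.39^2)))
= 0.177864
M(t) = 2.7 * 0.177864 = 0.480%

0.480


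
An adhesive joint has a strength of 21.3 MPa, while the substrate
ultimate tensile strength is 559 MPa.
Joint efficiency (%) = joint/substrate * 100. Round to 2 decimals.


Efficiency = 21.3 / 559 * 100
= 3.81%

3.81


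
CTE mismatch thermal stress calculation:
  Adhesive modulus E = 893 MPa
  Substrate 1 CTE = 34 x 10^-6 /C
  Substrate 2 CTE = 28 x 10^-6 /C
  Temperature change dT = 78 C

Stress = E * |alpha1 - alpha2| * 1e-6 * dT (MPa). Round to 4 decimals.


delta_alpha = |34 - 28| = 6 x 10^-6/C
Stress = 893 * 6e-6 * 78
= 0.4179 MPa

0.4179


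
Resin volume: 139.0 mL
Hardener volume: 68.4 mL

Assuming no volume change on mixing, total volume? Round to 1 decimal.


V_total = 139.0 + 68.4 = 207.4 mL

207.4


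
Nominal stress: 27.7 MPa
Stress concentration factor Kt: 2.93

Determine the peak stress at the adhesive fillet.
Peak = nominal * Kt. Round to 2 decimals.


Peak stress = 27.7 * 2.93
= 81.16 MPa

81.16
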